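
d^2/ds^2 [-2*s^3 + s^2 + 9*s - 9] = 2 - 12*s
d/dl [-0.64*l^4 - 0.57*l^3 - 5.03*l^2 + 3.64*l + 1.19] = -2.56*l^3 - 1.71*l^2 - 10.06*l + 3.64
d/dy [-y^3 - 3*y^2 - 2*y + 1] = -3*y^2 - 6*y - 2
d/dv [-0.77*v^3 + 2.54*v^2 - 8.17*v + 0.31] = -2.31*v^2 + 5.08*v - 8.17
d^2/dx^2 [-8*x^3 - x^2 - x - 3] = -48*x - 2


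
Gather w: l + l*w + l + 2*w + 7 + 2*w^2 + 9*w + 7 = 2*l + 2*w^2 + w*(l + 11) + 14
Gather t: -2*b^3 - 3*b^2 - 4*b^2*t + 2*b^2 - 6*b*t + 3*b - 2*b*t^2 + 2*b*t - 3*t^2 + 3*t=-2*b^3 - b^2 + 3*b + t^2*(-2*b - 3) + t*(-4*b^2 - 4*b + 3)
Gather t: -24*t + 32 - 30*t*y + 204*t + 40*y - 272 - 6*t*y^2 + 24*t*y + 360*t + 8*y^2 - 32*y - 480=t*(-6*y^2 - 6*y + 540) + 8*y^2 + 8*y - 720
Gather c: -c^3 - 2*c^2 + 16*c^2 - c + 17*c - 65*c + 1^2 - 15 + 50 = -c^3 + 14*c^2 - 49*c + 36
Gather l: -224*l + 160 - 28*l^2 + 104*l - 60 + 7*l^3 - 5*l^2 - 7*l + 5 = 7*l^3 - 33*l^2 - 127*l + 105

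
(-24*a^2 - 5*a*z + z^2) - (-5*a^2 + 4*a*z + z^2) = -19*a^2 - 9*a*z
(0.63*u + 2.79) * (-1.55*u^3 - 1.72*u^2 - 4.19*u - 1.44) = -0.9765*u^4 - 5.4081*u^3 - 7.4385*u^2 - 12.5973*u - 4.0176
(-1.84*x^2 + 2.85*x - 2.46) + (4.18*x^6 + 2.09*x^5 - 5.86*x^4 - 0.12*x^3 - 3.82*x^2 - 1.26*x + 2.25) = 4.18*x^6 + 2.09*x^5 - 5.86*x^4 - 0.12*x^3 - 5.66*x^2 + 1.59*x - 0.21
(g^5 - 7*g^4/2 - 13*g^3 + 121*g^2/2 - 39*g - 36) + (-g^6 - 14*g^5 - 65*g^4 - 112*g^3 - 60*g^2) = -g^6 - 13*g^5 - 137*g^4/2 - 125*g^3 + g^2/2 - 39*g - 36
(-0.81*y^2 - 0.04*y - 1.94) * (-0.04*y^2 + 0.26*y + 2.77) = 0.0324*y^4 - 0.209*y^3 - 2.1765*y^2 - 0.6152*y - 5.3738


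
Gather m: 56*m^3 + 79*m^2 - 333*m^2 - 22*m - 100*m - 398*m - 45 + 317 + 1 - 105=56*m^3 - 254*m^2 - 520*m + 168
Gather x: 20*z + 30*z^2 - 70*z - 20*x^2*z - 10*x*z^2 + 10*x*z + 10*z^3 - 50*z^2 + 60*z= -20*x^2*z + x*(-10*z^2 + 10*z) + 10*z^3 - 20*z^2 + 10*z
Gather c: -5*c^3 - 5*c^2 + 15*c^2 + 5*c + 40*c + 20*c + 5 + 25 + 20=-5*c^3 + 10*c^2 + 65*c + 50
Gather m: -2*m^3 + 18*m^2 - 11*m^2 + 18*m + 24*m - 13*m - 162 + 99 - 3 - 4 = -2*m^3 + 7*m^2 + 29*m - 70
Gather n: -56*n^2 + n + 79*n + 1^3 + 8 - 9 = -56*n^2 + 80*n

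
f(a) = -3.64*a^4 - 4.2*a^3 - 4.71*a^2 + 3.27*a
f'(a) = -14.56*a^3 - 12.6*a^2 - 9.42*a + 3.27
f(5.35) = -3742.53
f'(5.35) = -2637.35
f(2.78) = -334.96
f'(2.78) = -433.12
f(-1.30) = -13.38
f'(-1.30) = 26.21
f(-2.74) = -163.09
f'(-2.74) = 234.00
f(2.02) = -107.84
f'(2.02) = -187.18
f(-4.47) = -1186.83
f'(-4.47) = 1094.04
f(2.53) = -239.03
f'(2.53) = -337.00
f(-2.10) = -59.53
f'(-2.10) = 102.33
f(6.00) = -5774.58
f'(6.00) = -3651.81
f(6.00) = -5774.58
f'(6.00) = -3651.81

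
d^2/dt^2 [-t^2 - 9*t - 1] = -2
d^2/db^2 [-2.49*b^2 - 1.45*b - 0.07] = -4.98000000000000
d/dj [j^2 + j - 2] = 2*j + 1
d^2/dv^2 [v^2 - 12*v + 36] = 2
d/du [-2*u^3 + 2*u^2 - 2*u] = -6*u^2 + 4*u - 2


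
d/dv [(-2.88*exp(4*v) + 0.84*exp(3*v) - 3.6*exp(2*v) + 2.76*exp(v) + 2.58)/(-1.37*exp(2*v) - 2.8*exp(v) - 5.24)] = (7.8912*exp(5*v) + 23.0412*exp(4*v) + 55.6608*exp(3*v) + 0.6564*exp(2*v) + 44.7972*exp(v) - 7.2384)*exp(v)/(1.8769*exp(4*v) + 7.672*exp(3*v) + 22.1976*exp(2*v) + 29.344*exp(v) + 27.4576)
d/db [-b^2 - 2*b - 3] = -2*b - 2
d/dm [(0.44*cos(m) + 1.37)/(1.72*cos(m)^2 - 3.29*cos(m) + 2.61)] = (0.7568*cos(m)^2 + 4.7128*cos(m) - 5.6557)*sin(m)/(2.9584*cos(m)^4 - 11.3176*cos(m)^3 + 19.8025*cos(m)^2 - 17.1738*cos(m) + 6.8121)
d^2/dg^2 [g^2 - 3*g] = 2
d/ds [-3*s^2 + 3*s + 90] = 3 - 6*s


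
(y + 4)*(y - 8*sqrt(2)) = y^2 - 8*sqrt(2)*y + 4*y - 32*sqrt(2)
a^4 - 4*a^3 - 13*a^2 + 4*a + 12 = (a - 6)*(a - 1)*(a + 1)*(a + 2)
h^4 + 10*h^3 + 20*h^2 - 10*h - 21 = (h - 1)*(h + 1)*(h + 3)*(h + 7)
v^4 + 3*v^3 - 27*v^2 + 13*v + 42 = (v - 3)*(v - 2)*(v + 1)*(v + 7)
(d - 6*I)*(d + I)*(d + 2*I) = d^3 - 3*I*d^2 + 16*d + 12*I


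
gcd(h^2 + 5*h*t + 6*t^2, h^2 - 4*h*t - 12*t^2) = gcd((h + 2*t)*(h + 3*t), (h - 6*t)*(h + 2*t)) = h + 2*t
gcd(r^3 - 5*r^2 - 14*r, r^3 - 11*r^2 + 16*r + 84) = r^2 - 5*r - 14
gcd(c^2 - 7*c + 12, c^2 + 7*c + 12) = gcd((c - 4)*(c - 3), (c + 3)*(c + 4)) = 1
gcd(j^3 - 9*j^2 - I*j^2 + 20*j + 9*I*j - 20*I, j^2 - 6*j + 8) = j - 4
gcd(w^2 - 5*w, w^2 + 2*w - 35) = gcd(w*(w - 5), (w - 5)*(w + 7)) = w - 5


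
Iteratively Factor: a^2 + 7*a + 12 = (a + 4)*(a + 3)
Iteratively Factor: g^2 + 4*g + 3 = (g + 1)*(g + 3)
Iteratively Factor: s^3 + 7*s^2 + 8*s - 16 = (s + 4)*(s^2 + 3*s - 4) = (s + 4)^2*(s - 1)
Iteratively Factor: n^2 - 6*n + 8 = (n - 4)*(n - 2)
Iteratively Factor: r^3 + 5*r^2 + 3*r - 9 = (r - 1)*(r^2 + 6*r + 9) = (r - 1)*(r + 3)*(r + 3)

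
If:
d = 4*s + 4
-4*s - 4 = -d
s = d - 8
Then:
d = 28/3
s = 4/3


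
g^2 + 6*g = g*(g + 6)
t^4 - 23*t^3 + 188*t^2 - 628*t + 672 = (t - 8)*(t - 7)*(t - 6)*(t - 2)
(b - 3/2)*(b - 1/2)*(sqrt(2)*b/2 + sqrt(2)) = sqrt(2)*b^3/2 - 13*sqrt(2)*b/8 + 3*sqrt(2)/4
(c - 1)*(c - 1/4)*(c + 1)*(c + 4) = c^4 + 15*c^3/4 - 2*c^2 - 15*c/4 + 1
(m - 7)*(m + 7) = m^2 - 49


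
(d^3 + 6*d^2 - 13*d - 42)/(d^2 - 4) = (d^2 + 4*d - 21)/(d - 2)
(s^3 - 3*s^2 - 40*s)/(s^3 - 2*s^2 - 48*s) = (s + 5)/(s + 6)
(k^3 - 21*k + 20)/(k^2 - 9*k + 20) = (k^2 + 4*k - 5)/(k - 5)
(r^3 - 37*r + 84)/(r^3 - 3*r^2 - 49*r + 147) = (r - 4)/(r - 7)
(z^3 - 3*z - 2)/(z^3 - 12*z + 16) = (z^3 - 3*z - 2)/(z^3 - 12*z + 16)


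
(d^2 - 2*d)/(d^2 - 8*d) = (d - 2)/(d - 8)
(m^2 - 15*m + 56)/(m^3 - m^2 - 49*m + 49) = (m - 8)/(m^2 + 6*m - 7)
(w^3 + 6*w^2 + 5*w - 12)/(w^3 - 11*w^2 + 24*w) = (w^3 + 6*w^2 + 5*w - 12)/(w*(w^2 - 11*w + 24))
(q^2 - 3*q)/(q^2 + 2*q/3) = 3*(q - 3)/(3*q + 2)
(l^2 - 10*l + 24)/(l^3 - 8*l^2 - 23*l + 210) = (l - 4)/(l^2 - 2*l - 35)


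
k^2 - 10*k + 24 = (k - 6)*(k - 4)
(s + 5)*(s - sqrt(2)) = s^2 - sqrt(2)*s + 5*s - 5*sqrt(2)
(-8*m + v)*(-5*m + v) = 40*m^2 - 13*m*v + v^2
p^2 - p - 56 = (p - 8)*(p + 7)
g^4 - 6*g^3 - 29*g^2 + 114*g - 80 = (g - 8)*(g - 2)*(g - 1)*(g + 5)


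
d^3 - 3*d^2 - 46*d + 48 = (d - 8)*(d - 1)*(d + 6)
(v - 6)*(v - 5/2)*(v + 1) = v^3 - 15*v^2/2 + 13*v/2 + 15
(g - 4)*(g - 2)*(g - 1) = g^3 - 7*g^2 + 14*g - 8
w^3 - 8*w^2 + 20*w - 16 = (w - 4)*(w - 2)^2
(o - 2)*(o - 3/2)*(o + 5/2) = o^3 - o^2 - 23*o/4 + 15/2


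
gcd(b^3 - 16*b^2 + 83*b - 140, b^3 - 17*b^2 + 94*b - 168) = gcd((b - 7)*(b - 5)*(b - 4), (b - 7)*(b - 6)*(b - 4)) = b^2 - 11*b + 28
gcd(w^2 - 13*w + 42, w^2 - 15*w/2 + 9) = w - 6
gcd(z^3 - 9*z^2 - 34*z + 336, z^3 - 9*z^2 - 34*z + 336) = z^3 - 9*z^2 - 34*z + 336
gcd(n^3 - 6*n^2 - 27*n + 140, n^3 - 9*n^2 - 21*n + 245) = n^2 - 2*n - 35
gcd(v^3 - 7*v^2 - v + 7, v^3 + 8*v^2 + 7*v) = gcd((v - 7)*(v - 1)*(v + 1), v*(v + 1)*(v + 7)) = v + 1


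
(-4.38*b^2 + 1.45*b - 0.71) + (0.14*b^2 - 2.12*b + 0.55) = -4.24*b^2 - 0.67*b - 0.16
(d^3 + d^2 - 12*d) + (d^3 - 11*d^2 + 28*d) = 2*d^3 - 10*d^2 + 16*d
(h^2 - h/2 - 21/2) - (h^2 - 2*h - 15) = 3*h/2 + 9/2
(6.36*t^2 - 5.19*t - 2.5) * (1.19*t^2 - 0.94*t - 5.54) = 7.5684*t^4 - 12.1545*t^3 - 33.3308*t^2 + 31.1026*t + 13.85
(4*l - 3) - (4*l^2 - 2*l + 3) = -4*l^2 + 6*l - 6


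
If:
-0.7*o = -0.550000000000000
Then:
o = 0.79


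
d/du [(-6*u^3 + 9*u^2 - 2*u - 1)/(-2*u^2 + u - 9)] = (12*u^4 - 12*u^3 + 167*u^2 - 166*u + 19)/(4*u^4 - 4*u^3 + 37*u^2 - 18*u + 81)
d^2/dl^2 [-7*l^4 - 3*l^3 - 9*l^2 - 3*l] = -84*l^2 - 18*l - 18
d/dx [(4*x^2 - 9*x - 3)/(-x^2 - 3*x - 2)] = (-21*x^2 - 22*x + 9)/(x^4 + 6*x^3 + 13*x^2 + 12*x + 4)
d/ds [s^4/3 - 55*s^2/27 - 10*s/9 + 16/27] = 4*s^3/3 - 110*s/27 - 10/9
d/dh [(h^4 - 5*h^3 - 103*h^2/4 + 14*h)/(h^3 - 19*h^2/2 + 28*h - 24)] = (4*h^5 - 60*h^4 + 389*h^3 - 60*h^2 - 1152*h + 336)/(4*h^5 - 60*h^4 + 345*h^3 - 940*h^2 + 1200*h - 576)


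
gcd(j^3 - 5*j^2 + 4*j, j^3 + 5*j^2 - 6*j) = j^2 - j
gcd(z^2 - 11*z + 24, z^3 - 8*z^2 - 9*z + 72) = z^2 - 11*z + 24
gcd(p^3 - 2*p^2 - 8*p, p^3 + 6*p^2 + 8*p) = p^2 + 2*p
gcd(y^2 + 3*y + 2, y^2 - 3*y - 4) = y + 1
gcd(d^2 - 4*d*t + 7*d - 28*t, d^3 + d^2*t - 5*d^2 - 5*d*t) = 1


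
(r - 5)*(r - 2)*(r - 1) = r^3 - 8*r^2 + 17*r - 10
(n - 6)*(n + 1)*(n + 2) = n^3 - 3*n^2 - 16*n - 12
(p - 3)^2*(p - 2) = p^3 - 8*p^2 + 21*p - 18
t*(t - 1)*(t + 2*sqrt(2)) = t^3 - t^2 + 2*sqrt(2)*t^2 - 2*sqrt(2)*t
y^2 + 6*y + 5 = (y + 1)*(y + 5)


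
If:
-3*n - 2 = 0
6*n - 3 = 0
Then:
No Solution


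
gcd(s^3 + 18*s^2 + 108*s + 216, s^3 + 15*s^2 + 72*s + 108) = s^2 + 12*s + 36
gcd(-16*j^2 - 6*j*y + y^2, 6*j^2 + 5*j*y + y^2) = 2*j + y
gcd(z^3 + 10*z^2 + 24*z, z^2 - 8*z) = z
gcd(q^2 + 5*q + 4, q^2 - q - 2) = q + 1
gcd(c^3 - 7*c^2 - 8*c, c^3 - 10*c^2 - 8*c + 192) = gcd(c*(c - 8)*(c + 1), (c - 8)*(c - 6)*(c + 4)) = c - 8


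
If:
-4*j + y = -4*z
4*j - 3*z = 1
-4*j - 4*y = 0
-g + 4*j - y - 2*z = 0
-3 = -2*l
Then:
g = 10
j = 4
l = 3/2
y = -4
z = 5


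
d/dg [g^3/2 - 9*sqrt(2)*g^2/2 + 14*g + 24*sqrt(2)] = 3*g^2/2 - 9*sqrt(2)*g + 14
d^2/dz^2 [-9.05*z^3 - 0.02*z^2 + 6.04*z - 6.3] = -54.3*z - 0.04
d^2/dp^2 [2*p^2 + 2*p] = 4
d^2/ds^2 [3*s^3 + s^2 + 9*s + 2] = 18*s + 2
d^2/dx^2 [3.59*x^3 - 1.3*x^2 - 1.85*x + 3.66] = 21.54*x - 2.6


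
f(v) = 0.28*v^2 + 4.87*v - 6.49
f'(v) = 0.56*v + 4.87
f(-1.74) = -14.12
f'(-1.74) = 3.90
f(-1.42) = -12.84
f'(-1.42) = 4.07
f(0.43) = -4.34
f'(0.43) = 5.11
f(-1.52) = -13.25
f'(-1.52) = 4.02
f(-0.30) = -7.93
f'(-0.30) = 4.70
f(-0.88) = -10.56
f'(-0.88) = 4.38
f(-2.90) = -18.26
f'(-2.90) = 3.25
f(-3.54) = -20.22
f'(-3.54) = 2.89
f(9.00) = 60.02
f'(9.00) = 9.91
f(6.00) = 32.81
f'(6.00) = 8.23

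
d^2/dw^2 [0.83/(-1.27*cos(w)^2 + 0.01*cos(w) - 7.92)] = (5.354828*(1 - cos(w)^2)^2 - 0.031623*cos(w)^3 - 30.716391*cos(w)^2 + 0.128982*cos(w) + 11.34195)/(1.27*cos(w)^2 - 0.01*cos(w) + 7.92)^3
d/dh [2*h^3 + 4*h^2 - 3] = 2*h*(3*h + 4)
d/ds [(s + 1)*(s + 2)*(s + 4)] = 3*s^2 + 14*s + 14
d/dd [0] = 0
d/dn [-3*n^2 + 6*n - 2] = 6 - 6*n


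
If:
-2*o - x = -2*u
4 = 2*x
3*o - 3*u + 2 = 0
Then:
No Solution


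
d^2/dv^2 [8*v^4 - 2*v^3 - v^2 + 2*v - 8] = 96*v^2 - 12*v - 2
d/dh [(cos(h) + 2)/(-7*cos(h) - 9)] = -5*sin(h)/(7*cos(h) + 9)^2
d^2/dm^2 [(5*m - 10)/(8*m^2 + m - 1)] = 10*(3*(5 - 8*m)*(8*m^2 + m - 1) + (m - 2)*(16*m + 1)^2)/(8*m^2 + m - 1)^3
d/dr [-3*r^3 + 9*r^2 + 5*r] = -9*r^2 + 18*r + 5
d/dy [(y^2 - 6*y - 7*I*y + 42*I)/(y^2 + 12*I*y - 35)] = (y^2*(6 + 19*I) + y*(-70 - 84*I) + 714 + 245*I)/(y^4 + 24*I*y^3 - 214*y^2 - 840*I*y + 1225)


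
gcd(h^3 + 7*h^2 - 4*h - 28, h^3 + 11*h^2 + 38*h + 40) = h + 2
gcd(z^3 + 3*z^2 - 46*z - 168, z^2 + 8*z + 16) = z + 4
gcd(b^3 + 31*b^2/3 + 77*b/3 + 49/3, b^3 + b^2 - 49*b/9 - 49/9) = b^2 + 10*b/3 + 7/3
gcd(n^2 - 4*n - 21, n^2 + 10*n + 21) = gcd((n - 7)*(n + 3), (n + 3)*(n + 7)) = n + 3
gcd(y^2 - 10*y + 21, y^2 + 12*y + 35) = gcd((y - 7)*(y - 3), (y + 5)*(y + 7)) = 1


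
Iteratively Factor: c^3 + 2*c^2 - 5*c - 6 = (c + 1)*(c^2 + c - 6) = (c - 2)*(c + 1)*(c + 3)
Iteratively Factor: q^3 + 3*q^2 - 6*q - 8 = (q - 2)*(q^2 + 5*q + 4) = (q - 2)*(q + 4)*(q + 1)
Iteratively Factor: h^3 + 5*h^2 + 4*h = (h + 1)*(h^2 + 4*h) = h*(h + 1)*(h + 4)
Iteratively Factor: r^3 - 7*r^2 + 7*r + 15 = (r - 3)*(r^2 - 4*r - 5) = (r - 3)*(r + 1)*(r - 5)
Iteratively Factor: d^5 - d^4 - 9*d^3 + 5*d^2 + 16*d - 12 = (d + 2)*(d^4 - 3*d^3 - 3*d^2 + 11*d - 6) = (d - 1)*(d + 2)*(d^3 - 2*d^2 - 5*d + 6) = (d - 1)*(d + 2)^2*(d^2 - 4*d + 3) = (d - 1)^2*(d + 2)^2*(d - 3)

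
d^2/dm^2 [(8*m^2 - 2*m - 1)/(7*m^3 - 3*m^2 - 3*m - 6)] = 2*(392*m^6 - 294*m^5 + 336*m^4 + 2388*m^3 - 900*m^2 - 45*m + 333)/(343*m^9 - 441*m^8 - 252*m^7 - 531*m^6 + 864*m^5 + 513*m^4 + 405*m^3 - 486*m^2 - 324*m - 216)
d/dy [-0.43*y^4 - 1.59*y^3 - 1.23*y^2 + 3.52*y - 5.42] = -1.72*y^3 - 4.77*y^2 - 2.46*y + 3.52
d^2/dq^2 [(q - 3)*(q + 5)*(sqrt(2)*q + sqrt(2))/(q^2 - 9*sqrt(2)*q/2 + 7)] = 4*(54*q^3 + 41*sqrt(2)*q^3 - 378*q^2 - 216*sqrt(2)*q^2 + 810*q + 840*sqrt(2)*q - 1638 - 711*sqrt(2))/(4*q^6 - 54*sqrt(2)*q^5 + 570*q^4 - 1485*sqrt(2)*q^3 + 3990*q^2 - 2646*sqrt(2)*q + 1372)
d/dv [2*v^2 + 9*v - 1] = 4*v + 9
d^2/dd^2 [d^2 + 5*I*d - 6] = 2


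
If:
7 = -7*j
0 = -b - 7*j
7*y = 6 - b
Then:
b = 7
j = -1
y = -1/7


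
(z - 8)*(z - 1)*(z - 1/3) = z^3 - 28*z^2/3 + 11*z - 8/3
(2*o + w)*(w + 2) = 2*o*w + 4*o + w^2 + 2*w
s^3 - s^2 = s^2*(s - 1)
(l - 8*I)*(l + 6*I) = l^2 - 2*I*l + 48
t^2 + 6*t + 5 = (t + 1)*(t + 5)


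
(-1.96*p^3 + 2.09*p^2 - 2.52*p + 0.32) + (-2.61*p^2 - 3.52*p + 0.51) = -1.96*p^3 - 0.52*p^2 - 6.04*p + 0.83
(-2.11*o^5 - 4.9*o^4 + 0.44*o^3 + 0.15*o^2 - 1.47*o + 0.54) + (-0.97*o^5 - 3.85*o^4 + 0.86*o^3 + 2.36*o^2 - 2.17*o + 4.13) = -3.08*o^5 - 8.75*o^4 + 1.3*o^3 + 2.51*o^2 - 3.64*o + 4.67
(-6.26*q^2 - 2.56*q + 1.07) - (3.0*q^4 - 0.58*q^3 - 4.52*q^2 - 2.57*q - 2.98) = -3.0*q^4 + 0.58*q^3 - 1.74*q^2 + 0.00999999999999979*q + 4.05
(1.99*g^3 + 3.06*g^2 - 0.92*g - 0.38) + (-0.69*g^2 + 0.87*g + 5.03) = 1.99*g^3 + 2.37*g^2 - 0.05*g + 4.65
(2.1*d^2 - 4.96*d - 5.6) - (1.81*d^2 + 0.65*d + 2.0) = 0.29*d^2 - 5.61*d - 7.6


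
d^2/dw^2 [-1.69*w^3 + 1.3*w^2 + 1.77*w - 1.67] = 2.6 - 10.14*w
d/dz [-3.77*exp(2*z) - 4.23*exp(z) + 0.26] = (-7.54*exp(z) - 4.23)*exp(z)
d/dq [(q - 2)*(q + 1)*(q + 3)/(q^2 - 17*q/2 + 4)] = 4*(q^4 - 17*q^3 + 28*q - 71)/(4*q^4 - 68*q^3 + 321*q^2 - 272*q + 64)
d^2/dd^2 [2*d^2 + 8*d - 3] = 4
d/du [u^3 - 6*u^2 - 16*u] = 3*u^2 - 12*u - 16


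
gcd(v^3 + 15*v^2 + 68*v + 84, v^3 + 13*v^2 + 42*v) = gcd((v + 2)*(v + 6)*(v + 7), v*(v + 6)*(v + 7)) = v^2 + 13*v + 42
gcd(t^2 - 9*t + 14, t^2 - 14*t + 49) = t - 7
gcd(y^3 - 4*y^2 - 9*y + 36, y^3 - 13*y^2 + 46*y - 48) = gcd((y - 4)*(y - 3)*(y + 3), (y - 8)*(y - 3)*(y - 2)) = y - 3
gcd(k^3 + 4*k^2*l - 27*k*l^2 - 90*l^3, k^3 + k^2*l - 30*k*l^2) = k^2 + k*l - 30*l^2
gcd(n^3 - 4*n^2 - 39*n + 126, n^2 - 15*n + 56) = n - 7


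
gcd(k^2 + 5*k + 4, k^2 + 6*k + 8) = k + 4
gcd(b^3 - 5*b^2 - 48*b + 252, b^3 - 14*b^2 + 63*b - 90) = b - 6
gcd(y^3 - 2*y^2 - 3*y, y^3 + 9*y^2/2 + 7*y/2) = y^2 + y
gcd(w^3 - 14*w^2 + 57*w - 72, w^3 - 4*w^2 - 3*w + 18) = w^2 - 6*w + 9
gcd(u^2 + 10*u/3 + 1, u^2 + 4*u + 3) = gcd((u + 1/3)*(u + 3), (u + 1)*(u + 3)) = u + 3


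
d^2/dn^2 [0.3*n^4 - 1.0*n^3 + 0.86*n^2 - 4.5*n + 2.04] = 3.6*n^2 - 6.0*n + 1.72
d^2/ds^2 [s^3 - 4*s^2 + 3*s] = 6*s - 8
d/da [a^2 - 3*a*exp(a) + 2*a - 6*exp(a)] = -3*a*exp(a) + 2*a - 9*exp(a) + 2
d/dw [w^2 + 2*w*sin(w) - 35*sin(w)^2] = 2*w*cos(w) + 2*w + 2*sin(w) - 35*sin(2*w)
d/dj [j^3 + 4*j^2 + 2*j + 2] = 3*j^2 + 8*j + 2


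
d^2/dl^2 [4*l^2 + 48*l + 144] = 8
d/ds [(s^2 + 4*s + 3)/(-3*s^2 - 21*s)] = (-s^2 + 2*s + 7)/(s^2*(s^2 + 14*s + 49))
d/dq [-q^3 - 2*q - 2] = -3*q^2 - 2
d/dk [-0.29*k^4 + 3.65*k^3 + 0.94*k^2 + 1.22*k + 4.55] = -1.16*k^3 + 10.95*k^2 + 1.88*k + 1.22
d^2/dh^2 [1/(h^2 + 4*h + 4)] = 6/(h^4 + 8*h^3 + 24*h^2 + 32*h + 16)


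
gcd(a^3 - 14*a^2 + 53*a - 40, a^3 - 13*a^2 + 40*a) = a^2 - 13*a + 40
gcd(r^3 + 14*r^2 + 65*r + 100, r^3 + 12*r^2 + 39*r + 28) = r + 4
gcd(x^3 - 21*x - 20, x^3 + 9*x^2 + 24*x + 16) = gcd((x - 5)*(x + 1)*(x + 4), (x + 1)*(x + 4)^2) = x^2 + 5*x + 4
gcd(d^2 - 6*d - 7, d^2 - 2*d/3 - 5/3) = d + 1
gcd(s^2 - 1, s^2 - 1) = s^2 - 1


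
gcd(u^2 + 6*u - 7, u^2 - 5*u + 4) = u - 1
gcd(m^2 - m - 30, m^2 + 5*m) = m + 5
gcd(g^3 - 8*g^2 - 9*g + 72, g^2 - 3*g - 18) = g + 3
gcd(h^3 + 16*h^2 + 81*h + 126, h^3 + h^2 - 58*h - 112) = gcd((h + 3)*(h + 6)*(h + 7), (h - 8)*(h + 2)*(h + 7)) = h + 7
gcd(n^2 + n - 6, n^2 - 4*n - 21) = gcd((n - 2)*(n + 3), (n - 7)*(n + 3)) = n + 3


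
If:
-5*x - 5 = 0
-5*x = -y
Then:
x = -1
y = -5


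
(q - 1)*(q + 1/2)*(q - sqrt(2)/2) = q^3 - sqrt(2)*q^2/2 - q^2/2 - q/2 + sqrt(2)*q/4 + sqrt(2)/4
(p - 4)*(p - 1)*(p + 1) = p^3 - 4*p^2 - p + 4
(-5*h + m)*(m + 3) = -5*h*m - 15*h + m^2 + 3*m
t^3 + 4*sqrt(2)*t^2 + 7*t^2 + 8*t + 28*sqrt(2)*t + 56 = (t + 7)*(t + 2*sqrt(2))^2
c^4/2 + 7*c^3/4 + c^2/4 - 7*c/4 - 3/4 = (c/2 + 1/2)*(c - 1)*(c + 1/2)*(c + 3)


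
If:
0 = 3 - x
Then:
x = 3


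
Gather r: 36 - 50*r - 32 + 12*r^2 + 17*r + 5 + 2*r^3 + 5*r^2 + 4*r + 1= 2*r^3 + 17*r^2 - 29*r + 10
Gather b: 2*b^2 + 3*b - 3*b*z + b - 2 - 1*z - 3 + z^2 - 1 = 2*b^2 + b*(4 - 3*z) + z^2 - z - 6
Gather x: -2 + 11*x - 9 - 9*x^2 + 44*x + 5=-9*x^2 + 55*x - 6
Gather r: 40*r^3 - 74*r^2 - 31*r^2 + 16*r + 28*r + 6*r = 40*r^3 - 105*r^2 + 50*r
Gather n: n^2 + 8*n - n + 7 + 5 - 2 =n^2 + 7*n + 10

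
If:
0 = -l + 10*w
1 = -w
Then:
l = -10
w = -1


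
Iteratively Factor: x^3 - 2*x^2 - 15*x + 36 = (x + 4)*(x^2 - 6*x + 9) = (x - 3)*(x + 4)*(x - 3)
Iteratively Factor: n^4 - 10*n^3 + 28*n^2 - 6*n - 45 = (n - 3)*(n^3 - 7*n^2 + 7*n + 15) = (n - 5)*(n - 3)*(n^2 - 2*n - 3) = (n - 5)*(n - 3)^2*(n + 1)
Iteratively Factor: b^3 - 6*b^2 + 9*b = (b - 3)*(b^2 - 3*b) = (b - 3)^2*(b)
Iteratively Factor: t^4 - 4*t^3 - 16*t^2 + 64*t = (t)*(t^3 - 4*t^2 - 16*t + 64) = t*(t - 4)*(t^2 - 16) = t*(t - 4)^2*(t + 4)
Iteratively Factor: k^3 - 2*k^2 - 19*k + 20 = (k - 5)*(k^2 + 3*k - 4) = (k - 5)*(k + 4)*(k - 1)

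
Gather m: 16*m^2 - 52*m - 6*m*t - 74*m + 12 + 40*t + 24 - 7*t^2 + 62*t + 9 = 16*m^2 + m*(-6*t - 126) - 7*t^2 + 102*t + 45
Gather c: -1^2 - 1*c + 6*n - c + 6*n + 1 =-2*c + 12*n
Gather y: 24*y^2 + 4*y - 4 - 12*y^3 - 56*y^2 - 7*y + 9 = -12*y^3 - 32*y^2 - 3*y + 5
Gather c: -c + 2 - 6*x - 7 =-c - 6*x - 5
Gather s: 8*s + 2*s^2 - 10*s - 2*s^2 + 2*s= 0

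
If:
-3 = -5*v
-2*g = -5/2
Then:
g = 5/4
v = 3/5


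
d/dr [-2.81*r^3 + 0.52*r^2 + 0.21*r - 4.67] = -8.43*r^2 + 1.04*r + 0.21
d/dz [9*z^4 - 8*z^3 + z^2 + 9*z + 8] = 36*z^3 - 24*z^2 + 2*z + 9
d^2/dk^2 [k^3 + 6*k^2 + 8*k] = 6*k + 12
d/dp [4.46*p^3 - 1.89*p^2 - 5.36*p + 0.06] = 13.38*p^2 - 3.78*p - 5.36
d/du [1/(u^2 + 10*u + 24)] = 2*(-u - 5)/(u^2 + 10*u + 24)^2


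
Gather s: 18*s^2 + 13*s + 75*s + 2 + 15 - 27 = 18*s^2 + 88*s - 10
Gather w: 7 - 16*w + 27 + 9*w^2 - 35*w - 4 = 9*w^2 - 51*w + 30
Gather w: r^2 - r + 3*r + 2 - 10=r^2 + 2*r - 8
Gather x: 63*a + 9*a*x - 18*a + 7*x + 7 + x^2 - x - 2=45*a + x^2 + x*(9*a + 6) + 5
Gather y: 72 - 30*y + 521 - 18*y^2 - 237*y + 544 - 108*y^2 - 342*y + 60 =-126*y^2 - 609*y + 1197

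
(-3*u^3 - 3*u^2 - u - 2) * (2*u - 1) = -6*u^4 - 3*u^3 + u^2 - 3*u + 2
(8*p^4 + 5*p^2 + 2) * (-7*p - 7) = -56*p^5 - 56*p^4 - 35*p^3 - 35*p^2 - 14*p - 14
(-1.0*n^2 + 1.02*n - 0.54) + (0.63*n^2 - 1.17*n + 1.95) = -0.37*n^2 - 0.15*n + 1.41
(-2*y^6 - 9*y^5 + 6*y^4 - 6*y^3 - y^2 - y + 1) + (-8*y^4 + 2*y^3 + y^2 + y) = -2*y^6 - 9*y^5 - 2*y^4 - 4*y^3 + 1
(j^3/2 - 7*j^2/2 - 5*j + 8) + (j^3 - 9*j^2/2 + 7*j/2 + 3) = 3*j^3/2 - 8*j^2 - 3*j/2 + 11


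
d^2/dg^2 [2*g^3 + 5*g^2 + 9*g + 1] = 12*g + 10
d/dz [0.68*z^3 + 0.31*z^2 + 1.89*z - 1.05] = 2.04*z^2 + 0.62*z + 1.89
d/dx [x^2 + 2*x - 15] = 2*x + 2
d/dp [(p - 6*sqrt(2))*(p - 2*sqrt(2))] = 2*p - 8*sqrt(2)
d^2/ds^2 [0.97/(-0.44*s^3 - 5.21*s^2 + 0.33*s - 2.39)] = ((2.5608*s + 10.1074)*(0.44*s^3 + 5.21*s^2 - 0.33*s + 2.39) - 0.97*(1.32*s^2 + 10.42*s - 0.33)*(2.64*s^2 + 20.84*s - 0.66))/(0.44*s^3 + 5.21*s^2 - 0.33*s + 2.39)^3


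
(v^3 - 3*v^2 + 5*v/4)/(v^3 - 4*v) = (v^2 - 3*v + 5/4)/(v^2 - 4)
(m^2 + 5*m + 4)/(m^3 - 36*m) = (m^2 + 5*m + 4)/(m*(m^2 - 36))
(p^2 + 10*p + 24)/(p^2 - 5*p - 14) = (p^2 + 10*p + 24)/(p^2 - 5*p - 14)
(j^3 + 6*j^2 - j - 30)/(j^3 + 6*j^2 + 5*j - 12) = (j^2 + 3*j - 10)/(j^2 + 3*j - 4)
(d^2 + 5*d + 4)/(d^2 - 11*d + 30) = (d^2 + 5*d + 4)/(d^2 - 11*d + 30)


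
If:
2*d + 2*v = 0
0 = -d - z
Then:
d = -z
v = z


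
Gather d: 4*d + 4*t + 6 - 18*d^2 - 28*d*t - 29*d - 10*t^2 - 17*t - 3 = -18*d^2 + d*(-28*t - 25) - 10*t^2 - 13*t + 3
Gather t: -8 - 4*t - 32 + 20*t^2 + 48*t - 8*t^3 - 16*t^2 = -8*t^3 + 4*t^2 + 44*t - 40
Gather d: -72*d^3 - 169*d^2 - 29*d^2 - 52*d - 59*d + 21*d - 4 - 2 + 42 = -72*d^3 - 198*d^2 - 90*d + 36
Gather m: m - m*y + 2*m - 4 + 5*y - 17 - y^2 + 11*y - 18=m*(3 - y) - y^2 + 16*y - 39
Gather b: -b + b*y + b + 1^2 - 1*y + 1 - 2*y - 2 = b*y - 3*y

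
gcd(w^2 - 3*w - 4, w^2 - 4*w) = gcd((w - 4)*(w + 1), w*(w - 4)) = w - 4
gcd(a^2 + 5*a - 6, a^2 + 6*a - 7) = a - 1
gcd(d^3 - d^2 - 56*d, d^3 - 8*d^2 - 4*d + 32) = d - 8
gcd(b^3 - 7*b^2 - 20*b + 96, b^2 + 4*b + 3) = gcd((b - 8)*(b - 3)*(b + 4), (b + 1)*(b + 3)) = 1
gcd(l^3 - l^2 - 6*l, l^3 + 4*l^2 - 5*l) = l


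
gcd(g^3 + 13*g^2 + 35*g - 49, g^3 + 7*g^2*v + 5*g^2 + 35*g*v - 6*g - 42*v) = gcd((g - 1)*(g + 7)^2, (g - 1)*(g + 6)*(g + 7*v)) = g - 1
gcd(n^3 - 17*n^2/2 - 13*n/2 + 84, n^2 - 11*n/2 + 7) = n - 7/2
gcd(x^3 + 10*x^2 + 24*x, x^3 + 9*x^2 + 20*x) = x^2 + 4*x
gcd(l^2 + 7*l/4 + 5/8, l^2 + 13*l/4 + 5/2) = l + 5/4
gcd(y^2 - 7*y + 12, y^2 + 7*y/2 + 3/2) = 1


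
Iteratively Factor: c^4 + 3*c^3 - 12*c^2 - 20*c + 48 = (c + 3)*(c^3 - 12*c + 16) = (c - 2)*(c + 3)*(c^2 + 2*c - 8) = (c - 2)*(c + 3)*(c + 4)*(c - 2)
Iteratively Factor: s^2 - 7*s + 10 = (s - 2)*(s - 5)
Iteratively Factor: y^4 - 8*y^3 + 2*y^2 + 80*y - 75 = (y - 5)*(y^3 - 3*y^2 - 13*y + 15) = (y - 5)^2*(y^2 + 2*y - 3) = (y - 5)^2*(y + 3)*(y - 1)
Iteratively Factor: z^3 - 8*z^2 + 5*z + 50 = (z - 5)*(z^2 - 3*z - 10) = (z - 5)^2*(z + 2)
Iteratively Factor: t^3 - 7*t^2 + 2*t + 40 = (t - 4)*(t^2 - 3*t - 10) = (t - 4)*(t + 2)*(t - 5)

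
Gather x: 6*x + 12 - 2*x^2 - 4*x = -2*x^2 + 2*x + 12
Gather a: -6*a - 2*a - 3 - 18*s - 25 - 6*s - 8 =-8*a - 24*s - 36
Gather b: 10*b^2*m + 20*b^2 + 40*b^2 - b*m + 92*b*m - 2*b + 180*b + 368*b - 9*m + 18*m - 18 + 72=b^2*(10*m + 60) + b*(91*m + 546) + 9*m + 54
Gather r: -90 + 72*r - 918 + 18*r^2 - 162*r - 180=18*r^2 - 90*r - 1188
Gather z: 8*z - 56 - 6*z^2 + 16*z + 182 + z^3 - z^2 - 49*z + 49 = z^3 - 7*z^2 - 25*z + 175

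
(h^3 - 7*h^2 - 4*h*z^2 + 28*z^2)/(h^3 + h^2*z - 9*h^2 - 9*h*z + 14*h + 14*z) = (h^2 - 4*z^2)/(h^2 + h*z - 2*h - 2*z)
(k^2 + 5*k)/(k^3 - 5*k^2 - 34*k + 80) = k/(k^2 - 10*k + 16)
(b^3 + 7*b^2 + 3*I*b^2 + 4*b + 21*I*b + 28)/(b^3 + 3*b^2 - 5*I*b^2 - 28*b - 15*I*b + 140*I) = (b^2 + 3*I*b + 4)/(b^2 - b*(4 + 5*I) + 20*I)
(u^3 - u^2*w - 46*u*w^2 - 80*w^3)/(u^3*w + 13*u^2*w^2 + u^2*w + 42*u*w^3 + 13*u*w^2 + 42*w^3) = (u^3 - u^2*w - 46*u*w^2 - 80*w^3)/(w*(u^3 + 13*u^2*w + u^2 + 42*u*w^2 + 13*u*w + 42*w^2))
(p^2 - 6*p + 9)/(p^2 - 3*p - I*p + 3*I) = (p - 3)/(p - I)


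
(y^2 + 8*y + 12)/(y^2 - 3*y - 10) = (y + 6)/(y - 5)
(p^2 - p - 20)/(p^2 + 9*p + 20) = (p - 5)/(p + 5)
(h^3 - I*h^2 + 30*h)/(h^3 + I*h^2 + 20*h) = (h - 6*I)/(h - 4*I)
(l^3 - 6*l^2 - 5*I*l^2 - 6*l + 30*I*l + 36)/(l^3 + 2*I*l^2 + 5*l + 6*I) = (l^2 - 3*l*(2 + I) + 18*I)/(l^2 + 4*I*l - 3)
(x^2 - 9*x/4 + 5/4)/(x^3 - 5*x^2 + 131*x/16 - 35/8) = 4*(x - 1)/(4*x^2 - 15*x + 14)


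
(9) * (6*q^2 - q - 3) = 54*q^2 - 9*q - 27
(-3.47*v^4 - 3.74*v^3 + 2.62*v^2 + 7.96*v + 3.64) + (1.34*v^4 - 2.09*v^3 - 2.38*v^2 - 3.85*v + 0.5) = -2.13*v^4 - 5.83*v^3 + 0.24*v^2 + 4.11*v + 4.14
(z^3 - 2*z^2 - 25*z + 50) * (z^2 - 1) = z^5 - 2*z^4 - 26*z^3 + 52*z^2 + 25*z - 50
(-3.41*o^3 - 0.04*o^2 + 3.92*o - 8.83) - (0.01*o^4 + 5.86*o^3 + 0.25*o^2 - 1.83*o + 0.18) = -0.01*o^4 - 9.27*o^3 - 0.29*o^2 + 5.75*o - 9.01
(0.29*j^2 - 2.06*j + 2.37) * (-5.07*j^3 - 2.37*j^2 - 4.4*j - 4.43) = -1.4703*j^5 + 9.7569*j^4 - 8.4097*j^3 + 2.1624*j^2 - 1.3022*j - 10.4991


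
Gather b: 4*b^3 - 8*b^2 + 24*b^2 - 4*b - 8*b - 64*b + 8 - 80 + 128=4*b^3 + 16*b^2 - 76*b + 56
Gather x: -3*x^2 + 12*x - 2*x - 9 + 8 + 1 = -3*x^2 + 10*x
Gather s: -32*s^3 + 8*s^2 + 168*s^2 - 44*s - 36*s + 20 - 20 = -32*s^3 + 176*s^2 - 80*s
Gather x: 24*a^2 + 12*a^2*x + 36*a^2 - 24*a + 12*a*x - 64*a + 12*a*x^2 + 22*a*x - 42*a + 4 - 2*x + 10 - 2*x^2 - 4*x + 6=60*a^2 - 130*a + x^2*(12*a - 2) + x*(12*a^2 + 34*a - 6) + 20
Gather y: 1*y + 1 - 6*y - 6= -5*y - 5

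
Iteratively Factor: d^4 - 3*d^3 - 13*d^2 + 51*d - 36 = (d + 4)*(d^3 - 7*d^2 + 15*d - 9) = (d - 1)*(d + 4)*(d^2 - 6*d + 9) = (d - 3)*(d - 1)*(d + 4)*(d - 3)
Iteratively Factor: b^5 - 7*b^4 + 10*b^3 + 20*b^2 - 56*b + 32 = (b - 1)*(b^4 - 6*b^3 + 4*b^2 + 24*b - 32) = (b - 4)*(b - 1)*(b^3 - 2*b^2 - 4*b + 8) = (b - 4)*(b - 2)*(b - 1)*(b^2 - 4) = (b - 4)*(b - 2)^2*(b - 1)*(b + 2)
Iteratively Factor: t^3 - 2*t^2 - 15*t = (t - 5)*(t^2 + 3*t) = t*(t - 5)*(t + 3)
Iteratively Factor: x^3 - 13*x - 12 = (x + 3)*(x^2 - 3*x - 4) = (x + 1)*(x + 3)*(x - 4)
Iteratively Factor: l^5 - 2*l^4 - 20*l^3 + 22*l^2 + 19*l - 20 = (l + 1)*(l^4 - 3*l^3 - 17*l^2 + 39*l - 20) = (l - 5)*(l + 1)*(l^3 + 2*l^2 - 7*l + 4) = (l - 5)*(l + 1)*(l + 4)*(l^2 - 2*l + 1) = (l - 5)*(l - 1)*(l + 1)*(l + 4)*(l - 1)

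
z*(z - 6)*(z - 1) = z^3 - 7*z^2 + 6*z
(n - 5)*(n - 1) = n^2 - 6*n + 5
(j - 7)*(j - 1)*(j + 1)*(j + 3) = j^4 - 4*j^3 - 22*j^2 + 4*j + 21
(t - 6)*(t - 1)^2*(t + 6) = t^4 - 2*t^3 - 35*t^2 + 72*t - 36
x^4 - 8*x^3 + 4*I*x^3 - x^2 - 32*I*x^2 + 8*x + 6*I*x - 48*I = (x - 8)*(x - I)*(x + 2*I)*(x + 3*I)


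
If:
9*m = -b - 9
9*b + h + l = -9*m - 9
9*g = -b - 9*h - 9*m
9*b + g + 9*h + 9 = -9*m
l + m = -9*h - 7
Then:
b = 9/29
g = 333/232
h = -101/232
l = -475/232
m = -30/29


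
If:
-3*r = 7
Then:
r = -7/3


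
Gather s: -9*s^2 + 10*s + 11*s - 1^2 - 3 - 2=-9*s^2 + 21*s - 6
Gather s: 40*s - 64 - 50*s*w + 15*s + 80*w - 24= s*(55 - 50*w) + 80*w - 88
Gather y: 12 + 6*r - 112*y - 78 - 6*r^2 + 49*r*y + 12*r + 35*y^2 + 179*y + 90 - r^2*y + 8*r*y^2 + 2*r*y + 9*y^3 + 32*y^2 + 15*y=-6*r^2 + 18*r + 9*y^3 + y^2*(8*r + 67) + y*(-r^2 + 51*r + 82) + 24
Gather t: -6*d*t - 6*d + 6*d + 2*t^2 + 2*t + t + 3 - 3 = 2*t^2 + t*(3 - 6*d)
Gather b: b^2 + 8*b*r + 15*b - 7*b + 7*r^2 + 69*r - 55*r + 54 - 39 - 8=b^2 + b*(8*r + 8) + 7*r^2 + 14*r + 7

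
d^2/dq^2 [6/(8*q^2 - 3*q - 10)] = 12*(64*q^2 - 24*q - (16*q - 3)^2 - 80)/(-8*q^2 + 3*q + 10)^3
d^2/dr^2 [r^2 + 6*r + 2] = 2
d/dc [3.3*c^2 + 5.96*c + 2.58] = 6.6*c + 5.96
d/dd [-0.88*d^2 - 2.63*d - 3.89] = -1.76*d - 2.63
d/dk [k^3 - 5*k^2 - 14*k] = 3*k^2 - 10*k - 14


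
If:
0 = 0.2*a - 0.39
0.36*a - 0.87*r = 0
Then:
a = 1.95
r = 0.81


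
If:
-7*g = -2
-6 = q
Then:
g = 2/7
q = -6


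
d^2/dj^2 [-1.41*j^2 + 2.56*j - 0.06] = -2.82000000000000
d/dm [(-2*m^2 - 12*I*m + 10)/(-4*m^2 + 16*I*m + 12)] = (-5*I*m^2 + 2*m - 19*I)/(m^4 - 8*I*m^3 - 22*m^2 + 24*I*m + 9)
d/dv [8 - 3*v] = -3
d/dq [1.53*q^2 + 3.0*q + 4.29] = 3.06*q + 3.0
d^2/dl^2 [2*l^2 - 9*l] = 4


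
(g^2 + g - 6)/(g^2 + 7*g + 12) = (g - 2)/(g + 4)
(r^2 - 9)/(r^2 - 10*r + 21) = (r + 3)/(r - 7)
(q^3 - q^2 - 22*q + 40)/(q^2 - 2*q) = q + 1 - 20/q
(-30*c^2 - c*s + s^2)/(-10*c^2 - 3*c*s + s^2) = (30*c^2 + c*s - s^2)/(10*c^2 + 3*c*s - s^2)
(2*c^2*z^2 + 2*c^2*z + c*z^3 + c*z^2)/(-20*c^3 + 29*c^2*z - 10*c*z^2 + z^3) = c*z*(2*c*z + 2*c + z^2 + z)/(-20*c^3 + 29*c^2*z - 10*c*z^2 + z^3)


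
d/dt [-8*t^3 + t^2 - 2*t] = -24*t^2 + 2*t - 2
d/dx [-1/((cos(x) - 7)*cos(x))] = (7 - 2*cos(x))*sin(x)/((cos(x) - 7)^2*cos(x)^2)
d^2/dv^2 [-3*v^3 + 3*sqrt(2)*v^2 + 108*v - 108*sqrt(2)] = -18*v + 6*sqrt(2)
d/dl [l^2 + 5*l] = 2*l + 5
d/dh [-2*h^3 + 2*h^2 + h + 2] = -6*h^2 + 4*h + 1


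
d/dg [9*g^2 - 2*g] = 18*g - 2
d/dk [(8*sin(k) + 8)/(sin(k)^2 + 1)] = 8*(-2*sin(k) + cos(k)^2)*cos(k)/(sin(k)^2 + 1)^2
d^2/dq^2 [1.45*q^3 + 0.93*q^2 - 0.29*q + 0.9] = 8.7*q + 1.86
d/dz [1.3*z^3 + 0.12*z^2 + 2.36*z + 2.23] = 3.9*z^2 + 0.24*z + 2.36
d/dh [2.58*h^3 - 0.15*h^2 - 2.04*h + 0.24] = 7.74*h^2 - 0.3*h - 2.04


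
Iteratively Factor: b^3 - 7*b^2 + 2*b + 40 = (b - 5)*(b^2 - 2*b - 8) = (b - 5)*(b - 4)*(b + 2)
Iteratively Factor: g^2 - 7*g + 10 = (g - 5)*(g - 2)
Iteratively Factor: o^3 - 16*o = (o - 4)*(o^2 + 4*o) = o*(o - 4)*(o + 4)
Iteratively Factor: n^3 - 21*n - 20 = (n - 5)*(n^2 + 5*n + 4) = (n - 5)*(n + 1)*(n + 4)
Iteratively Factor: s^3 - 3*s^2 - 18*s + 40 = (s + 4)*(s^2 - 7*s + 10) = (s - 5)*(s + 4)*(s - 2)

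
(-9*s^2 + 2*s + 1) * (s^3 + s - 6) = -9*s^5 + 2*s^4 - 8*s^3 + 56*s^2 - 11*s - 6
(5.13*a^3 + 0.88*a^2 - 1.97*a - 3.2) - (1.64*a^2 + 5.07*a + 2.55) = 5.13*a^3 - 0.76*a^2 - 7.04*a - 5.75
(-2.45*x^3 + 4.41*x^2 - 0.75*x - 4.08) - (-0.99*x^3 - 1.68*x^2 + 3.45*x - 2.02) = -1.46*x^3 + 6.09*x^2 - 4.2*x - 2.06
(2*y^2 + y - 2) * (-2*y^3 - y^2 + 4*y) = -4*y^5 - 4*y^4 + 11*y^3 + 6*y^2 - 8*y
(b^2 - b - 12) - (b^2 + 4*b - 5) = -5*b - 7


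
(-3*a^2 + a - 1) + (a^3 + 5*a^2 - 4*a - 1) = a^3 + 2*a^2 - 3*a - 2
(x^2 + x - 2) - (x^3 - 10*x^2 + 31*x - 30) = -x^3 + 11*x^2 - 30*x + 28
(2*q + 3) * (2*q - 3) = 4*q^2 - 9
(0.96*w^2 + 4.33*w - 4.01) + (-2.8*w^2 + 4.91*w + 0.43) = -1.84*w^2 + 9.24*w - 3.58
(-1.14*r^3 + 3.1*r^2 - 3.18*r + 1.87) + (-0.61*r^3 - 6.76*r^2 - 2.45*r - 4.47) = -1.75*r^3 - 3.66*r^2 - 5.63*r - 2.6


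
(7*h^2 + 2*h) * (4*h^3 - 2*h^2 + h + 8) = 28*h^5 - 6*h^4 + 3*h^3 + 58*h^2 + 16*h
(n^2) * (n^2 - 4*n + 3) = n^4 - 4*n^3 + 3*n^2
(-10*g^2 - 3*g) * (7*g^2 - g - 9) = -70*g^4 - 11*g^3 + 93*g^2 + 27*g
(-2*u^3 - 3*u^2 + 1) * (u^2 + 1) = -2*u^5 - 3*u^4 - 2*u^3 - 2*u^2 + 1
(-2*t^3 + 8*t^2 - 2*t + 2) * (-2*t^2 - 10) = 4*t^5 - 16*t^4 + 24*t^3 - 84*t^2 + 20*t - 20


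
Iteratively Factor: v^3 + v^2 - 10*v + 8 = (v - 2)*(v^2 + 3*v - 4) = (v - 2)*(v + 4)*(v - 1)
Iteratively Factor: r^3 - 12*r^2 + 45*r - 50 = (r - 5)*(r^2 - 7*r + 10) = (r - 5)*(r - 2)*(r - 5)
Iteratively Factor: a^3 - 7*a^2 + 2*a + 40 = (a - 5)*(a^2 - 2*a - 8) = (a - 5)*(a + 2)*(a - 4)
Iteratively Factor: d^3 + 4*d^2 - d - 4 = (d - 1)*(d^2 + 5*d + 4) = (d - 1)*(d + 1)*(d + 4)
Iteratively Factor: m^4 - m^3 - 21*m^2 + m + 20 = (m + 1)*(m^3 - 2*m^2 - 19*m + 20) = (m - 5)*(m + 1)*(m^2 + 3*m - 4) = (m - 5)*(m - 1)*(m + 1)*(m + 4)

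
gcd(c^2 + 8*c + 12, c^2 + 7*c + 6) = c + 6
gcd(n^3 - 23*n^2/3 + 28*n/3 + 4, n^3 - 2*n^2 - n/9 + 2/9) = n^2 - 5*n/3 - 2/3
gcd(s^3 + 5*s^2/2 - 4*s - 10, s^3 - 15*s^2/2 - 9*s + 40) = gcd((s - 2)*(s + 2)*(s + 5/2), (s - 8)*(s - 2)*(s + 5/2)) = s^2 + s/2 - 5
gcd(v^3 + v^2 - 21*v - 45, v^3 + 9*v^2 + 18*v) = v + 3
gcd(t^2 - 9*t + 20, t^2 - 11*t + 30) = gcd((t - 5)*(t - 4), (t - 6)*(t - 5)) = t - 5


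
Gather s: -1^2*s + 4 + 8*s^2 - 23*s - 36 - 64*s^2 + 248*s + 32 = -56*s^2 + 224*s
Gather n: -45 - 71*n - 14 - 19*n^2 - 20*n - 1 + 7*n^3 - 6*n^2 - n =7*n^3 - 25*n^2 - 92*n - 60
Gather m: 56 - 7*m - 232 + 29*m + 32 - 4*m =18*m - 144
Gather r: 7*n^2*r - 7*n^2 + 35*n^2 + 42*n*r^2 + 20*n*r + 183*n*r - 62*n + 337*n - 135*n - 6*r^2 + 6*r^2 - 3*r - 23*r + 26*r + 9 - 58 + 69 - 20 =28*n^2 + 42*n*r^2 + 140*n + r*(7*n^2 + 203*n)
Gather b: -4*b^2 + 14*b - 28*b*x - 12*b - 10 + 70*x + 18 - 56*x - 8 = -4*b^2 + b*(2 - 28*x) + 14*x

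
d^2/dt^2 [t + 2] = 0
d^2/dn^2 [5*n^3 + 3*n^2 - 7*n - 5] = 30*n + 6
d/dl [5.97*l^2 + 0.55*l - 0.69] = 11.94*l + 0.55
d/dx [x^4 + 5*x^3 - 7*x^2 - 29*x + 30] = 4*x^3 + 15*x^2 - 14*x - 29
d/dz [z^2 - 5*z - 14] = 2*z - 5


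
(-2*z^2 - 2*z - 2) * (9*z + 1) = -18*z^3 - 20*z^2 - 20*z - 2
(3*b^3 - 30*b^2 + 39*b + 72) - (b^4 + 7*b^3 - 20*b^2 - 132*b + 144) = -b^4 - 4*b^3 - 10*b^2 + 171*b - 72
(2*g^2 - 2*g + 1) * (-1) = -2*g^2 + 2*g - 1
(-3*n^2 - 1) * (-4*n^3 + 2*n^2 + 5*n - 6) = 12*n^5 - 6*n^4 - 11*n^3 + 16*n^2 - 5*n + 6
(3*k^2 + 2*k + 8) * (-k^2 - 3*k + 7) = -3*k^4 - 11*k^3 + 7*k^2 - 10*k + 56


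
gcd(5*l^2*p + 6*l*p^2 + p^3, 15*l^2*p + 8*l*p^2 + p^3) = 5*l*p + p^2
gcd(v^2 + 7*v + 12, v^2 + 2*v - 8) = v + 4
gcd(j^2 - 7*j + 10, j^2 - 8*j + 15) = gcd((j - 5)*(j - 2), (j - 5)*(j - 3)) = j - 5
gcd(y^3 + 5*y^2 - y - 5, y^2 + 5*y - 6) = y - 1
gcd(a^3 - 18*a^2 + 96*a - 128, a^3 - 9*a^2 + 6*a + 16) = a^2 - 10*a + 16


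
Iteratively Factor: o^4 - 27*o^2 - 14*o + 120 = (o + 4)*(o^3 - 4*o^2 - 11*o + 30) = (o - 2)*(o + 4)*(o^2 - 2*o - 15) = (o - 5)*(o - 2)*(o + 4)*(o + 3)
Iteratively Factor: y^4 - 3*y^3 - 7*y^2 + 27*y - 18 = (y - 1)*(y^3 - 2*y^2 - 9*y + 18) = (y - 3)*(y - 1)*(y^2 + y - 6) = (y - 3)*(y - 1)*(y + 3)*(y - 2)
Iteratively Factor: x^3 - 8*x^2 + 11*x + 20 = (x - 5)*(x^2 - 3*x - 4) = (x - 5)*(x - 4)*(x + 1)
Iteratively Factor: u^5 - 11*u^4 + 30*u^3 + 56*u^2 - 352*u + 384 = (u + 3)*(u^4 - 14*u^3 + 72*u^2 - 160*u + 128) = (u - 4)*(u + 3)*(u^3 - 10*u^2 + 32*u - 32) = (u - 4)*(u - 2)*(u + 3)*(u^2 - 8*u + 16) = (u - 4)^2*(u - 2)*(u + 3)*(u - 4)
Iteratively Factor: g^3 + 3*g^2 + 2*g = (g + 2)*(g^2 + g) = g*(g + 2)*(g + 1)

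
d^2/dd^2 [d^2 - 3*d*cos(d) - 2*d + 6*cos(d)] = 3*d*cos(d) - 6*sqrt(2)*cos(d + pi/4) + 2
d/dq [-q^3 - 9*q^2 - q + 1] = -3*q^2 - 18*q - 1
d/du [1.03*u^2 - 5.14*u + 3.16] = 2.06*u - 5.14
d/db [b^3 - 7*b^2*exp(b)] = b*(-7*b*exp(b) + 3*b - 14*exp(b))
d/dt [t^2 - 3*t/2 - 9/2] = 2*t - 3/2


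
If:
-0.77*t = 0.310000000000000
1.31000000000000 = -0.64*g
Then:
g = -2.05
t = -0.40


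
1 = 1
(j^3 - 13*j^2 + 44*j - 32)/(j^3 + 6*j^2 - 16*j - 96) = (j^2 - 9*j + 8)/(j^2 + 10*j + 24)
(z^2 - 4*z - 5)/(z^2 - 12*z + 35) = (z + 1)/(z - 7)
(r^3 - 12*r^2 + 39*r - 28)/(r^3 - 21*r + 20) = (r - 7)/(r + 5)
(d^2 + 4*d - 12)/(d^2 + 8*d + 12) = (d - 2)/(d + 2)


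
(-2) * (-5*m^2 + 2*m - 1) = 10*m^2 - 4*m + 2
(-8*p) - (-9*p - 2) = p + 2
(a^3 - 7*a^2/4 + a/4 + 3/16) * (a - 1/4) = a^4 - 2*a^3 + 11*a^2/16 + a/8 - 3/64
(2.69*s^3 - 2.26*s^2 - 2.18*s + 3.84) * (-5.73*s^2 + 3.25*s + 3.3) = -15.4137*s^5 + 21.6923*s^4 + 14.0234*s^3 - 36.5462*s^2 + 5.286*s + 12.672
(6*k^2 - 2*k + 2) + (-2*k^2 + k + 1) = 4*k^2 - k + 3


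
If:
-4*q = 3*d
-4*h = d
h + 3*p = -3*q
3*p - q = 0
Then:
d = 0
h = 0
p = 0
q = 0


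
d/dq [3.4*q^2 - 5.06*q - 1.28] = 6.8*q - 5.06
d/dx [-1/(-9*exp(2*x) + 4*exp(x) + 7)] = (4 - 18*exp(x))*exp(x)/(-9*exp(2*x) + 4*exp(x) + 7)^2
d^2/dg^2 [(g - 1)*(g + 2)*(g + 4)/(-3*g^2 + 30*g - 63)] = 2*(-131*g^3 + 969*g^2 - 1437*g - 1993)/(3*(g^6 - 30*g^5 + 363*g^4 - 2260*g^3 + 7623*g^2 - 13230*g + 9261))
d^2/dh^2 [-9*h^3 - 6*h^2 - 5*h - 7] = -54*h - 12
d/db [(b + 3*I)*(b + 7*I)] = 2*b + 10*I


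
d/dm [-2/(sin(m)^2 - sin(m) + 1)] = 2*(2*sin(m) - 1)*cos(m)/(sin(m)^2 - sin(m) + 1)^2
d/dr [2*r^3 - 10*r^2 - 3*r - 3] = 6*r^2 - 20*r - 3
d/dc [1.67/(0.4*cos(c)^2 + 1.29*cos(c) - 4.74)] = (1.336*cos(c) + 2.1543)*sin(c)/(0.4*cos(c)^2 + 1.29*cos(c) - 4.74)^2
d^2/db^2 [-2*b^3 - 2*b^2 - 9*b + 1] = -12*b - 4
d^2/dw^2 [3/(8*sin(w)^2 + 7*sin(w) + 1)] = 3*(-256*sin(w)^4 - 168*sin(w)^3 + 367*sin(w)^2 + 343*sin(w) + 82)/(8*sin(w)^2 + 7*sin(w) + 1)^3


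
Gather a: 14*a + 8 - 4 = 14*a + 4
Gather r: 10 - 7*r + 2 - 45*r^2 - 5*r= -45*r^2 - 12*r + 12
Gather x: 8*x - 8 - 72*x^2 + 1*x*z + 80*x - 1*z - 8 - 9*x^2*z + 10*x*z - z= x^2*(-9*z - 72) + x*(11*z + 88) - 2*z - 16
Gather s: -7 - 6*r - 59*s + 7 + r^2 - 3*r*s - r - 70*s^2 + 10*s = r^2 - 7*r - 70*s^2 + s*(-3*r - 49)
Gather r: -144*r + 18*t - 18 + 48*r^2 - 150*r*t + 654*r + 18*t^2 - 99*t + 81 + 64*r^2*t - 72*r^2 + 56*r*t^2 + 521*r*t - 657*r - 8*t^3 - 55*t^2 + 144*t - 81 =r^2*(64*t - 24) + r*(56*t^2 + 371*t - 147) - 8*t^3 - 37*t^2 + 63*t - 18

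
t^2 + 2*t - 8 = (t - 2)*(t + 4)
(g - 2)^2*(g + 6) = g^3 + 2*g^2 - 20*g + 24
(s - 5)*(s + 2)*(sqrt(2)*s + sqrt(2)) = sqrt(2)*s^3 - 2*sqrt(2)*s^2 - 13*sqrt(2)*s - 10*sqrt(2)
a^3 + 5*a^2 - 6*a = a*(a - 1)*(a + 6)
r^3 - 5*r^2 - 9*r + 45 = (r - 5)*(r - 3)*(r + 3)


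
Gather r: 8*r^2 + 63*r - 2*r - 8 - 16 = 8*r^2 + 61*r - 24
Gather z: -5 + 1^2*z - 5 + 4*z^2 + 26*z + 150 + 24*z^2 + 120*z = 28*z^2 + 147*z + 140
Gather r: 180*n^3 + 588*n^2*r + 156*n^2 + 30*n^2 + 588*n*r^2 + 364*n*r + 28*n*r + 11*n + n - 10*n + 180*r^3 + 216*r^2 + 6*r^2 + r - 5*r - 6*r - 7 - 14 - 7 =180*n^3 + 186*n^2 + 2*n + 180*r^3 + r^2*(588*n + 222) + r*(588*n^2 + 392*n - 10) - 28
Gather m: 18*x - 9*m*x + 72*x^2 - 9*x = -9*m*x + 72*x^2 + 9*x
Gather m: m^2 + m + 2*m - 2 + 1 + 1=m^2 + 3*m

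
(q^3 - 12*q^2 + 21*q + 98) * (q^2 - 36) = q^5 - 12*q^4 - 15*q^3 + 530*q^2 - 756*q - 3528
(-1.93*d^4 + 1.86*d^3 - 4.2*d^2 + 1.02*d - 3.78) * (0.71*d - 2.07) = -1.3703*d^5 + 5.3157*d^4 - 6.8322*d^3 + 9.4182*d^2 - 4.7952*d + 7.8246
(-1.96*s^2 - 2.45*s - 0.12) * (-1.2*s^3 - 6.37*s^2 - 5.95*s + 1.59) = 2.352*s^5 + 15.4252*s^4 + 27.4125*s^3 + 12.2255*s^2 - 3.1815*s - 0.1908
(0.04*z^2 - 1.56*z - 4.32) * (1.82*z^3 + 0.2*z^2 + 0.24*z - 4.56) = 0.0728*z^5 - 2.8312*z^4 - 8.1648*z^3 - 1.4208*z^2 + 6.0768*z + 19.6992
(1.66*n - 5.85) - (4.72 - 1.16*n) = 2.82*n - 10.57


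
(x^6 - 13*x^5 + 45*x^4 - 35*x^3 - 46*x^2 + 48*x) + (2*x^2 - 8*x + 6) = x^6 - 13*x^5 + 45*x^4 - 35*x^3 - 44*x^2 + 40*x + 6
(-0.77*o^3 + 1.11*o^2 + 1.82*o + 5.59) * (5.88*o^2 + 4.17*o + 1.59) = -4.5276*o^5 + 3.3159*o^4 + 14.106*o^3 + 42.2235*o^2 + 26.2041*o + 8.8881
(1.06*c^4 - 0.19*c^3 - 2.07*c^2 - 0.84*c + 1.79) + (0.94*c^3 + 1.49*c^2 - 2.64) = 1.06*c^4 + 0.75*c^3 - 0.58*c^2 - 0.84*c - 0.85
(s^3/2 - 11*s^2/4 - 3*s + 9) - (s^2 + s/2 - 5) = s^3/2 - 15*s^2/4 - 7*s/2 + 14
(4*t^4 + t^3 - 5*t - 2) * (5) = 20*t^4 + 5*t^3 - 25*t - 10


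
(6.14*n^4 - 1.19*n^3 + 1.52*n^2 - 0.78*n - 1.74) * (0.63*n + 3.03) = 3.8682*n^5 + 17.8545*n^4 - 2.6481*n^3 + 4.1142*n^2 - 3.4596*n - 5.2722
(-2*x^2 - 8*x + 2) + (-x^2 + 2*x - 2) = -3*x^2 - 6*x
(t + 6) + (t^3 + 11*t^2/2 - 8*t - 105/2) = t^3 + 11*t^2/2 - 7*t - 93/2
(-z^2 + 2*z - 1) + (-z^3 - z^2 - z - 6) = -z^3 - 2*z^2 + z - 7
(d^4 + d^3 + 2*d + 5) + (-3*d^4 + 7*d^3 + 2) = -2*d^4 + 8*d^3 + 2*d + 7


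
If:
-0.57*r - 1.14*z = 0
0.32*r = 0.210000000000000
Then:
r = 0.66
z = -0.33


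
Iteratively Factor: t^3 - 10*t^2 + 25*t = (t)*(t^2 - 10*t + 25) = t*(t - 5)*(t - 5)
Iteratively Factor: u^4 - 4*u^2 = (u)*(u^3 - 4*u) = u*(u - 2)*(u^2 + 2*u) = u^2*(u - 2)*(u + 2)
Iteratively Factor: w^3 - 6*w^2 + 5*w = (w)*(w^2 - 6*w + 5) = w*(w - 1)*(w - 5)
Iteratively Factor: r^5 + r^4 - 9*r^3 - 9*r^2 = (r + 1)*(r^4 - 9*r^2) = r*(r + 1)*(r^3 - 9*r) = r*(r - 3)*(r + 1)*(r^2 + 3*r) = r*(r - 3)*(r + 1)*(r + 3)*(r)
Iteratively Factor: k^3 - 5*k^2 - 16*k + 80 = (k - 5)*(k^2 - 16) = (k - 5)*(k - 4)*(k + 4)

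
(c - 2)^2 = c^2 - 4*c + 4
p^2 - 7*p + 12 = (p - 4)*(p - 3)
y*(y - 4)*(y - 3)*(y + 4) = y^4 - 3*y^3 - 16*y^2 + 48*y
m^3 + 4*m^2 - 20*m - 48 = (m - 4)*(m + 2)*(m + 6)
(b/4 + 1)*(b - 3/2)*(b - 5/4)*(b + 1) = b^4/4 + 9*b^3/16 - 63*b^2/32 - 13*b/32 + 15/8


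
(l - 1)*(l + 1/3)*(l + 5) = l^3 + 13*l^2/3 - 11*l/3 - 5/3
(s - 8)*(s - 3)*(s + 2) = s^3 - 9*s^2 + 2*s + 48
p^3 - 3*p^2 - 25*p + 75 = (p - 5)*(p - 3)*(p + 5)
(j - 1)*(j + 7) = j^2 + 6*j - 7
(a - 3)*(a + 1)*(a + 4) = a^3 + 2*a^2 - 11*a - 12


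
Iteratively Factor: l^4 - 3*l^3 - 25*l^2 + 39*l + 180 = (l + 3)*(l^3 - 6*l^2 - 7*l + 60) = (l + 3)^2*(l^2 - 9*l + 20) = (l - 4)*(l + 3)^2*(l - 5)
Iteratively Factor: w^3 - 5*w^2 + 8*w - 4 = (w - 2)*(w^2 - 3*w + 2) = (w - 2)^2*(w - 1)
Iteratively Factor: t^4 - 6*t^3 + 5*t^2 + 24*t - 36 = (t - 3)*(t^3 - 3*t^2 - 4*t + 12) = (t - 3)*(t + 2)*(t^2 - 5*t + 6) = (t - 3)*(t - 2)*(t + 2)*(t - 3)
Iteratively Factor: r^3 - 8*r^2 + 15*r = (r - 5)*(r^2 - 3*r) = (r - 5)*(r - 3)*(r)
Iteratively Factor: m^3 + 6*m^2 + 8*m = (m)*(m^2 + 6*m + 8) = m*(m + 4)*(m + 2)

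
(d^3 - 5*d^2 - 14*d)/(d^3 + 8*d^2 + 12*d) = (d - 7)/(d + 6)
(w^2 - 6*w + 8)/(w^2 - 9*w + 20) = (w - 2)/(w - 5)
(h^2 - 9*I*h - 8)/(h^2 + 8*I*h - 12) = (h^2 - 9*I*h - 8)/(h^2 + 8*I*h - 12)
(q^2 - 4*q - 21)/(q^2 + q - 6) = (q - 7)/(q - 2)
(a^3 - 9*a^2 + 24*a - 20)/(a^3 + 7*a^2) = (a^3 - 9*a^2 + 24*a - 20)/(a^2*(a + 7))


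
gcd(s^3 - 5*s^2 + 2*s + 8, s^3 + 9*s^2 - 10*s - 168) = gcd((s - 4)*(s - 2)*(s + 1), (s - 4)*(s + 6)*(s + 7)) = s - 4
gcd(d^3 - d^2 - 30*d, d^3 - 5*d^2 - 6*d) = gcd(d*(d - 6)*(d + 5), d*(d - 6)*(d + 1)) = d^2 - 6*d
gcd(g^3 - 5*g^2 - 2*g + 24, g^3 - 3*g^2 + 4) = 1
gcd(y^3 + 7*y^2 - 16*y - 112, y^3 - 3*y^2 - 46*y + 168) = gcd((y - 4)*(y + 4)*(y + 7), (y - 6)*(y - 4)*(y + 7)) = y^2 + 3*y - 28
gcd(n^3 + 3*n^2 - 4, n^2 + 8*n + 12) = n + 2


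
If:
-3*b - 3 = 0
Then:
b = -1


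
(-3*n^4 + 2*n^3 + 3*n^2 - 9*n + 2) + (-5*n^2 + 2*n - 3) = -3*n^4 + 2*n^3 - 2*n^2 - 7*n - 1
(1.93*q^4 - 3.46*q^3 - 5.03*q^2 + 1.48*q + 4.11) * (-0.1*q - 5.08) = -0.193*q^5 - 9.4584*q^4 + 18.0798*q^3 + 25.4044*q^2 - 7.9294*q - 20.8788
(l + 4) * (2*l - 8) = 2*l^2 - 32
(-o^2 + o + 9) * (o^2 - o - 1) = -o^4 + 2*o^3 + 9*o^2 - 10*o - 9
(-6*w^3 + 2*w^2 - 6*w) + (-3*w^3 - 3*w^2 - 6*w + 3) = -9*w^3 - w^2 - 12*w + 3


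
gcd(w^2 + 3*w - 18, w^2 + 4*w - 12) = w + 6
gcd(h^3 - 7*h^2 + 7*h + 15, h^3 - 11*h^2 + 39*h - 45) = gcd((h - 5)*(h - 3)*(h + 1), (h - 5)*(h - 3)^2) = h^2 - 8*h + 15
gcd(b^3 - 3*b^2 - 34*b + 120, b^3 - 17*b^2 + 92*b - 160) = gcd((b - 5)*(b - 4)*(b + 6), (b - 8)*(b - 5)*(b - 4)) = b^2 - 9*b + 20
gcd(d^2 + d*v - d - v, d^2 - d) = d - 1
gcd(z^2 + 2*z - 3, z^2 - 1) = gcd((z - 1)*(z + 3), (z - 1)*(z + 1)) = z - 1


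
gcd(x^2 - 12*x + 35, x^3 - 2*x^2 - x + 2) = 1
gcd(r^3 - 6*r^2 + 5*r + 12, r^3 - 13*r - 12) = r^2 - 3*r - 4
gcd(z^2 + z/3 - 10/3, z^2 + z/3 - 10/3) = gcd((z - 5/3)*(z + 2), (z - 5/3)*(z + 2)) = z^2 + z/3 - 10/3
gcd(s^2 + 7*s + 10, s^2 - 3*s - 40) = s + 5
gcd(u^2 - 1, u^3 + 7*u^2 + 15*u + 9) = u + 1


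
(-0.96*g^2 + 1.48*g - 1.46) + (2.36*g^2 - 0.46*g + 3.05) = 1.4*g^2 + 1.02*g + 1.59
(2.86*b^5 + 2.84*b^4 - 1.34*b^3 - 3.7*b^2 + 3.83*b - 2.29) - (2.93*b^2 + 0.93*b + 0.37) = 2.86*b^5 + 2.84*b^4 - 1.34*b^3 - 6.63*b^2 + 2.9*b - 2.66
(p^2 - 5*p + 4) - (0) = p^2 - 5*p + 4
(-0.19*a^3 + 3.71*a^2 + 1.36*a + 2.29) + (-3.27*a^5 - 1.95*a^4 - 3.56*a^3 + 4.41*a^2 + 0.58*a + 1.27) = -3.27*a^5 - 1.95*a^4 - 3.75*a^3 + 8.12*a^2 + 1.94*a + 3.56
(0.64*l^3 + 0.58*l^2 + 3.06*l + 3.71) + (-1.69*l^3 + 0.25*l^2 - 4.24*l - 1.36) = -1.05*l^3 + 0.83*l^2 - 1.18*l + 2.35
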